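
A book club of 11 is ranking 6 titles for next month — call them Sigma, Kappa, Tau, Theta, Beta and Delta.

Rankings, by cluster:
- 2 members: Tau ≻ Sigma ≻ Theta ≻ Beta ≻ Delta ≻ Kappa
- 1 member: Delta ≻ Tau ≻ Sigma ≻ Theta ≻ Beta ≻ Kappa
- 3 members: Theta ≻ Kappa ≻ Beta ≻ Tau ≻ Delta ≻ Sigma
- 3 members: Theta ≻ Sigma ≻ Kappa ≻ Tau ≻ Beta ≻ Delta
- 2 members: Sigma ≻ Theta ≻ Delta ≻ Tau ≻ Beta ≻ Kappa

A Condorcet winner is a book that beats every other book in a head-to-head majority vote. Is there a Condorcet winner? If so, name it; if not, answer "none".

Check each pair by majority over 11 ballots:
Sigma vs Kappa: 2+1+3+2 = 8 for Sigma, 3 for Kappa — Sigma by 8–3.
Sigma vs Tau: Sigma is ranked higher on 3+2 = 5 ballots, Tau on 6. Tau wins 6–5.
Sigma vs Theta: 2+1+2 = 5 for Sigma, 6 for Theta — Theta by 6–5.
Sigma vs Beta: Sigma is ranked higher on 2+1+3+2 = 8 ballots, Beta on 3. Sigma wins 8–3.
Sigma vs Delta: 7 to 4, Sigma.
Kappa vs Tau: Kappa preferred on 3+3 = 6 ballots; Kappa wins 6–5.
Kappa vs Theta: 0 for Kappa, 11 for Theta — Theta by 11–0.
Kappa vs Beta: Kappa is ranked higher on 3+3 = 6 ballots, Beta on 5. Kappa wins 6–5.
Kappa vs Delta: 6 to 5, Kappa.
Tau vs Theta: 2+1 = 3 for Tau, 8 for Theta — Theta by 8–3.
Tau vs Beta: Tau is ranked higher on 2+1+3+2 = 8 ballots, Beta on 3. Tau wins 8–3.
Tau vs Delta: Tau preferred on 2+3+3 = 8 ballots; Tau wins 8–3.
Theta vs Beta: 2+1+3+3+2 = 11 for Theta, 0 for Beta — Theta by 11–0.
Theta vs Delta: Theta is ranked higher on 2+3+3+2 = 10 ballots, Delta on 1. Theta wins 10–1.
Beta vs Delta: 8 to 3, Beta.
Theta beats each of Sigma, Kappa, Tau, Beta, Delta — Theta is the Condorcet winner.

Theta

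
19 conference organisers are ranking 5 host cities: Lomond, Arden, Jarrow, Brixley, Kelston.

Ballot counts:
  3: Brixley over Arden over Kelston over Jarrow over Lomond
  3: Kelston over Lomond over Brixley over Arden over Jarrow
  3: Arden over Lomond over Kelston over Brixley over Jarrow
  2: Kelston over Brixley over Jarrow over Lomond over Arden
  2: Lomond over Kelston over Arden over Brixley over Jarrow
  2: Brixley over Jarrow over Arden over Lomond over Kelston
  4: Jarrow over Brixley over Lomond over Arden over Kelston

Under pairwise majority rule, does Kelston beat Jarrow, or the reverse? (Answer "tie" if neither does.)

Ballots ranking Kelston above Jarrow: 3 + 3 + 3 + 2 + 2 = 13.
Ballots ranking Jarrow above Kelston: 19 − 13 = 6.
Kelston wins the head-to-head 13–6.

Kelston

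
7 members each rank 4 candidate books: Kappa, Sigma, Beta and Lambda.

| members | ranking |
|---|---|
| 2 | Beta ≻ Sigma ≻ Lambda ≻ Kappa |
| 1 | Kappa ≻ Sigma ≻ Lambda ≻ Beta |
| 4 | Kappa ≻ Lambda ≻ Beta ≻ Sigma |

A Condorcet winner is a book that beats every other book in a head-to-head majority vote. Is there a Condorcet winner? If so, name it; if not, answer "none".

Kappa

Head-to-head results (7 members):
Kappa vs Sigma: Kappa wins 5–2.
Kappa vs Beta: Kappa, 5–2.
Kappa–Lambda: Kappa 5–2.
Sigma vs Beta: Beta wins 6–1.
Sigma–Lambda: Lambda 4–3.
Beta vs Lambda: Lambda, 5–2.
Kappa wins every pairwise contest, so Kappa is the Condorcet winner.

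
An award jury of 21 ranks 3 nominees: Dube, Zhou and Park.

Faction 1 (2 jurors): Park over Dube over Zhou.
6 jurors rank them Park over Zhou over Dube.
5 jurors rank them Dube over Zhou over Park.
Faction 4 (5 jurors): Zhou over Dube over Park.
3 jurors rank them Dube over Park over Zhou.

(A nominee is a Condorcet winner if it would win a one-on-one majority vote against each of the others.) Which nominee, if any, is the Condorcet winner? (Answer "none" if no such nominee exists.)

Pairwise majorities:
Dube vs Zhou: Dube is ranked higher on 2+5+3 = 10 ballots, Zhou on 11. Zhou wins 11–10.
Dube vs Park: Dube is ranked higher on 5+5+3 = 13 ballots, Park on 8. Dube wins 13–8.
Zhou vs Park: 5+5 = 10 for Zhou, 11 for Park — Park by 11–10.
Every nominee loses at least once (Dube loses to Zhou; Zhou loses to Park; Park loses to Dube). The majority relation contains the cycle Dube → Park → Zhou → Dube, so there is no Condorcet winner.

none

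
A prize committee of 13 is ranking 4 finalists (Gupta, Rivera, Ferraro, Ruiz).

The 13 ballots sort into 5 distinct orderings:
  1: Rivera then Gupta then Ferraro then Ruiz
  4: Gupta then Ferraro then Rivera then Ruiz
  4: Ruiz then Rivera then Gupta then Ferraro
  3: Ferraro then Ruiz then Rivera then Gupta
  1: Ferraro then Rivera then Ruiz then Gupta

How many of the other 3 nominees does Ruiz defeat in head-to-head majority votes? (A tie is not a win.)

2

Ruiz against each rival (13 jurors):
Ruiz–Gupta: Ruiz 8–5.
Ruiz vs Rivera: Ruiz wins 7–6.
Ruiz vs Ferraro: 4 to 9, Ferraro.
Ruiz beats Gupta, Rivera; loses to Ferraro — 2 pairwise wins.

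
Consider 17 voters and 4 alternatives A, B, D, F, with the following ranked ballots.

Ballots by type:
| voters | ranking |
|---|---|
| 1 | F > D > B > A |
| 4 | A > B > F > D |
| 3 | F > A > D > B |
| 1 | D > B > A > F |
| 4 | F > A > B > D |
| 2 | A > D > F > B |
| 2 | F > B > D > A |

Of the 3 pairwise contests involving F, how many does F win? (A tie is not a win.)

F against each rival (17 voters):
F vs A: 1+3+4+2 = 10 for F, 7 for A — F by 10–7.
F vs B: F preferred on 1+3+4+2+2 = 12 ballots; F wins 12–5.
F–D: F 14–3.
F beats A, B, D — 3 pairwise wins.

3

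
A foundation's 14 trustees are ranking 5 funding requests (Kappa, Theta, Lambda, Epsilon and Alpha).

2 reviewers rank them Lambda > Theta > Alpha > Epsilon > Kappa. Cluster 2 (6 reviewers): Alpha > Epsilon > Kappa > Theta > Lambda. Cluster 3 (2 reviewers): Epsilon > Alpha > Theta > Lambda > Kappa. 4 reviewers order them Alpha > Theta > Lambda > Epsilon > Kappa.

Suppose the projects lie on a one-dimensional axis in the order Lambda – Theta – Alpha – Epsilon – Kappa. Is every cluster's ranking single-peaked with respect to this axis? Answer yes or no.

yes

Axis positions: Lambda=1, Theta=2, Alpha=3, Epsilon=4, Kappa=5.
Cluster 1 (peak Lambda at position 1): ranking walks positions 1-2-3-4-5, expanding outward from the peak — single-peaked.
Cluster 2 (peak Alpha at position 3): ranking walks positions 3-4-5-2-1, expanding outward from the peak — single-peaked.
Cluster 3 (peak Epsilon at position 4): ranking walks positions 4-3-2-1-5, expanding outward from the peak — single-peaked.
Cluster 4 (peak Alpha at position 3): ranking walks positions 3-2-1-4-5, expanding outward from the peak — single-peaked.
Every ranking is single-peaked on this axis.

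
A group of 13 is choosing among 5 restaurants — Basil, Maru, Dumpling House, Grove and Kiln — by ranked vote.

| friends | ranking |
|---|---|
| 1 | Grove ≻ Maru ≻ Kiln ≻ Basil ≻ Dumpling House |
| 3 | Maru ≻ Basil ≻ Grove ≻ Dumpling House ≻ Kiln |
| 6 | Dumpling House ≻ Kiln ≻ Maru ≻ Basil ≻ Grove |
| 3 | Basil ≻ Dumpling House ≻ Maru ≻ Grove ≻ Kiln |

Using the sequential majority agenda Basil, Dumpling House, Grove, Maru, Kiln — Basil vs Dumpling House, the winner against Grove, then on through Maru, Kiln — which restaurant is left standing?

Maru

Round 1: Basil vs Dumpling House — 7–6, Basil advances.
Round 2: Basil vs Grove — 12–1, Basil advances.
Round 3: Basil vs Maru — 3–10, Maru advances.
Round 4: Maru vs Kiln — 7–6, Maru advances.
The agenda winner is Maru.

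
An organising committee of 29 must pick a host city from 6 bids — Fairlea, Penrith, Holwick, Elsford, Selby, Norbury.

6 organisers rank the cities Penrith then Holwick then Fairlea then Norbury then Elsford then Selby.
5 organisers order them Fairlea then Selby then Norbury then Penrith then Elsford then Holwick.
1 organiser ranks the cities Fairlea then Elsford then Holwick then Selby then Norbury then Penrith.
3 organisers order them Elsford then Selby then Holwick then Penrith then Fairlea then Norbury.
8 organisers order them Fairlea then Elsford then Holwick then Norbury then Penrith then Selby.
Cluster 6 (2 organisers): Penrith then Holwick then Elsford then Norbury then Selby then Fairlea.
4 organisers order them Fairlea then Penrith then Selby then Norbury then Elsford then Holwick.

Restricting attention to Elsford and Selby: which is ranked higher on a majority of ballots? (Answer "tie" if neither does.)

Elsford

Ballots ranking Elsford above Selby: 6 + 1 + 3 + 8 + 2 = 20.
Ballots ranking Selby above Elsford: 29 − 20 = 9.
Elsford wins the head-to-head 20–9.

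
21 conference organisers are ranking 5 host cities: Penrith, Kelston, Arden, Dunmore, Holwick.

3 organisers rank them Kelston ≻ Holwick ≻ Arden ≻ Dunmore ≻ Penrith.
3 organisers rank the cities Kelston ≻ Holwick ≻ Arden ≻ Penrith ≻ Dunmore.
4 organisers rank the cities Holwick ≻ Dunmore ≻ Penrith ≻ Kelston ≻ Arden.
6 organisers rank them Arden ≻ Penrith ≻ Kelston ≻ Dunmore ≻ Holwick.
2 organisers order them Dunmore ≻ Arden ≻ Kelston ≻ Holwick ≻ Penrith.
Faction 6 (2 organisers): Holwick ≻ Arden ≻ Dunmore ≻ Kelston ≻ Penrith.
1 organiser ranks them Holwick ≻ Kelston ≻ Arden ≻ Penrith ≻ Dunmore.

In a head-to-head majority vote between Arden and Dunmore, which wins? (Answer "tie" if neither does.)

Ballots ranking Arden above Dunmore: 3 + 3 + 6 + 2 + 1 = 15.
Ballots ranking Dunmore above Arden: 21 − 15 = 6.
Arden wins the head-to-head 15–6.

Arden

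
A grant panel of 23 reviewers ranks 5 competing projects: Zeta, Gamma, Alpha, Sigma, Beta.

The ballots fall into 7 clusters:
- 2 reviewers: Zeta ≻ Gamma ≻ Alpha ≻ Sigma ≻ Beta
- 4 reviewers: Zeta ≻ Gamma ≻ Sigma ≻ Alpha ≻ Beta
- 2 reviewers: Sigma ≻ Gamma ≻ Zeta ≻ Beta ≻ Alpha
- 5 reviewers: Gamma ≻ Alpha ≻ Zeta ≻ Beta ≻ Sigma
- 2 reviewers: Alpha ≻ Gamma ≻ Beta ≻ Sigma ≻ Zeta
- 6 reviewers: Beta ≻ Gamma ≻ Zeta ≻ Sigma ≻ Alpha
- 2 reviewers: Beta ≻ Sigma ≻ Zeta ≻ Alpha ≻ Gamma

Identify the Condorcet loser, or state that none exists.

none

Pairwise majorities:
Zeta vs Gamma: Gamma, 15–8.
Zeta vs Alpha: Zeta preferred on 2+4+2+6+2 = 16 ballots; Zeta wins 16–7.
Zeta vs Sigma: 2+4+5+6 = 17 for Zeta, 6 for Sigma — Zeta by 17–6.
Zeta–Beta: Zeta 13–10.
Gamma vs Alpha: Gamma wins 19–4.
Gamma–Sigma: Gamma 19–4.
Gamma vs Beta: Gamma preferred on 2+4+2+5+2 = 15 ballots; Gamma wins 15–8.
Alpha vs Sigma: 9 to 14, Sigma.
Alpha vs Beta: Alpha preferred on 2+4+5+2 = 13 ballots; Alpha wins 13–10.
Sigma vs Beta: Beta, 15–8.
No project is winless: Zeta beats Alpha; Gamma beats Zeta; Alpha beats Beta; Sigma beats Alpha; Beta beats Sigma. There is no Condorcet loser.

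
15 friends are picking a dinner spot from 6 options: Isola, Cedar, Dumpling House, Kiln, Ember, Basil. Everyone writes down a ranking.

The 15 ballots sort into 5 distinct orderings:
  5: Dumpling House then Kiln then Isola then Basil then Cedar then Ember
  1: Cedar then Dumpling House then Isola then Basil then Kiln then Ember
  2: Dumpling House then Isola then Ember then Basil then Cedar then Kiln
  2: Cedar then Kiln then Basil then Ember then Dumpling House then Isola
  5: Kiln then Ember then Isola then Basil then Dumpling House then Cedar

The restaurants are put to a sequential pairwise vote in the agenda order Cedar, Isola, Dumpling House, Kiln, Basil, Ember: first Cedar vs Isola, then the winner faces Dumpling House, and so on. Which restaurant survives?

Dumpling House

Round 1: Cedar vs Isola — 3–12, Isola advances.
Round 2: Isola vs Dumpling House — 5–10, Dumpling House advances.
Round 3: Dumpling House vs Kiln — 8–7, Dumpling House advances.
Round 4: Dumpling House vs Basil — 8–7, Dumpling House advances.
Round 5: Dumpling House vs Ember — 8–7, Dumpling House advances.
The agenda winner is Dumpling House.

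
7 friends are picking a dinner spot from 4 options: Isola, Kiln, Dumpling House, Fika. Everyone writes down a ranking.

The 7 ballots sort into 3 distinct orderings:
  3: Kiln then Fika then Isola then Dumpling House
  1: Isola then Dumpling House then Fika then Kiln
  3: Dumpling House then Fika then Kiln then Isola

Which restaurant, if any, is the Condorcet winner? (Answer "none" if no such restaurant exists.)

none

Head-to-head results (7 friends):
Isola vs Kiln: Isola preferred on 1 ballot; Kiln wins 6–1.
Isola vs Dumpling House: Isola wins 4–3.
Isola vs Fika: 1 for Isola, 6 for Fika — Fika by 6–1.
Kiln–Dumpling House: Dumpling House 4–3.
Kiln vs Fika: Kiln preferred on 3 ballots; Fika wins 4–3.
Dumpling House–Fika: Dumpling House 4–3.
Every restaurant loses at least once (Isola loses to Kiln; Kiln loses to Dumpling House; Dumpling House loses to Isola; Fika loses to Dumpling House). The majority relation contains the cycle Isola > Dumpling House > Kiln > Isola, so there is no Condorcet winner.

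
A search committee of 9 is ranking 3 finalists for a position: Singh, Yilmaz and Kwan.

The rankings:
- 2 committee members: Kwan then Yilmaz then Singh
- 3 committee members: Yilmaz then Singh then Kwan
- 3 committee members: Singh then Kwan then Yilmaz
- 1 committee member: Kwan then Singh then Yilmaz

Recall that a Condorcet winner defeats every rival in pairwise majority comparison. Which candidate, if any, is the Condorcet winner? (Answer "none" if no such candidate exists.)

none

Head-to-head results (9 committee members):
Singh vs Yilmaz: Yilmaz, 5–4.
Singh vs Kwan: Singh, 6–3.
Yilmaz–Kwan: Kwan 6–3.
No candidate is unbeaten: Singh loses to Yilmaz; Yilmaz loses to Kwan; Kwan loses to Singh. In particular Singh > Kwan > Yilmaz > Singh is a majority cycle — no Condorcet winner exists.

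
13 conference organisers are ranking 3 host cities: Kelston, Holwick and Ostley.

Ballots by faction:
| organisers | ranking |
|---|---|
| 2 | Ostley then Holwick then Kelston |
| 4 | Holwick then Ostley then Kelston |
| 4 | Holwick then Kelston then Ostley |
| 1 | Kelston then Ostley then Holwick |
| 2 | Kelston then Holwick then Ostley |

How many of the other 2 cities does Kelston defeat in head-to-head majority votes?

Kelston against each rival (13 organisers):
Kelston–Holwick: Holwick 10–3.
Kelston vs Ostley: Kelston preferred on 4+1+2 = 7 ballots; Kelston wins 7–6.
Kelston beats Ostley; loses to Holwick — 1 pairwise win.

1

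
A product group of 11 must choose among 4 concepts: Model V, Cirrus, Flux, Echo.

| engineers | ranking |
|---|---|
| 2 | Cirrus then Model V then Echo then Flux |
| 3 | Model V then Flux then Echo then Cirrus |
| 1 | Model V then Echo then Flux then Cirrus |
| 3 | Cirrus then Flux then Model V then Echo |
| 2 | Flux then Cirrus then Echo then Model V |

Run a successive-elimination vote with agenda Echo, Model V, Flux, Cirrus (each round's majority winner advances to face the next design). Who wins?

Round 1: Echo vs Model V — 2–9, Model V advances.
Round 2: Model V vs Flux — 6–5, Model V advances.
Round 3: Model V vs Cirrus — 4–7, Cirrus advances.
Cirrus survives the agenda.

Cirrus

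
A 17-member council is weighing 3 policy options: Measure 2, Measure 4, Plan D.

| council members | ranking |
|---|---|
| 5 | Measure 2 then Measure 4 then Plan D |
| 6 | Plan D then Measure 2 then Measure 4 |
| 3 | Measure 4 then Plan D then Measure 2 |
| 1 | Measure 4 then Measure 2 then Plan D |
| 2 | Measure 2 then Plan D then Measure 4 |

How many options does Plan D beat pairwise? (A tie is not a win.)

1

Plan D against each rival (17 council members):
Plan D vs Measure 2: Plan D is ranked higher on 6+3 = 9 ballots, Measure 2 on 8. Plan D wins 9–8.
Plan D vs Measure 4: Plan D is ranked higher on 6+2 = 8 ballots, Measure 4 on 9. Measure 4 wins 9–8.
Plan D beats Measure 2; loses to Measure 4 — 1 pairwise win.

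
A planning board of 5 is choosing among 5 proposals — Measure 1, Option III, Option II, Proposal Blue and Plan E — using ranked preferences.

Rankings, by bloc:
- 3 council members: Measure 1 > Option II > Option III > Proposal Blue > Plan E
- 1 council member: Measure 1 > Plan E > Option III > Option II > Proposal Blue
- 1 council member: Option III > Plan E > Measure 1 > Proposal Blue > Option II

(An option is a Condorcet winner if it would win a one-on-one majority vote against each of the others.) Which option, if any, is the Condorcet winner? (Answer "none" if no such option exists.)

Head-to-head results (5 council members):
Measure 1 vs Option III: Measure 1 preferred on 3+1 = 4 ballots; Measure 1 wins 4–1.
Measure 1 vs Option II: Measure 1, 5–0.
Measure 1–Proposal Blue: Measure 1 5–0.
Measure 1 vs Plan E: Measure 1 preferred on 3+1 = 4 ballots; Measure 1 wins 4–1.
Option III vs Option II: 1+1 = 2 for Option III, 3 for Option II — Option II by 3–2.
Option III vs Proposal Blue: 3+1+1 = 5 for Option III, 0 for Proposal Blue — Option III by 5–0.
Option III vs Plan E: 3+1 = 4 for Option III, 1 for Plan E — Option III by 4–1.
Option II vs Proposal Blue: 4 to 1, Option II.
Option II vs Plan E: Option II preferred on 3 ballots; Option II wins 3–2.
Proposal Blue–Plan E: Proposal Blue 3–2.
Measure 1 wins every pairwise contest, so Measure 1 is the Condorcet winner.

Measure 1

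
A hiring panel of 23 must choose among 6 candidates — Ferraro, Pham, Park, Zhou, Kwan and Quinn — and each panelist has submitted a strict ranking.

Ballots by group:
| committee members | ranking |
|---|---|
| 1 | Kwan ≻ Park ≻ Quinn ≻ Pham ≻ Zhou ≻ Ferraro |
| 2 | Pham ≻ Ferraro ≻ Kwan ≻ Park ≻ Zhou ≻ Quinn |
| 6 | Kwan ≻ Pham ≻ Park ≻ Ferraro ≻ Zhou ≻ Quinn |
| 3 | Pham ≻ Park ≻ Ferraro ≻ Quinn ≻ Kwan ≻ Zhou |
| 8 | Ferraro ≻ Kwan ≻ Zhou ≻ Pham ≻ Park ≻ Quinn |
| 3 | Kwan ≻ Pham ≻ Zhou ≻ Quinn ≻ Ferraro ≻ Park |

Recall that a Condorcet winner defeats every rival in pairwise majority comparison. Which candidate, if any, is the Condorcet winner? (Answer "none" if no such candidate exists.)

none

Check each pair by majority over 23 ballots:
Ferraro vs Pham: Pham wins 15–8.
Ferraro vs Park: Ferraro wins 13–10.
Ferraro vs Zhou: Ferraro, 19–4.
Ferraro–Kwan: Ferraro 13–10.
Ferraro vs Quinn: Ferraro, 19–4.
Pham vs Park: Pham wins 22–1.
Pham–Zhou: Pham 15–8.
Pham vs Kwan: Kwan wins 18–5.
Pham–Quinn: Pham 22–1.
Park–Zhou: Park 12–11.
Park vs Kwan: Kwan, 20–3.
Park vs Quinn: Park, 20–3.
Zhou vs Kwan: Kwan wins 23–0.
Zhou–Quinn: Zhou 19–4.
Kwan–Quinn: Kwan 20–3.
Each candidate drops at least one matchup (Ferraro loses to Pham; Pham loses to Kwan; Park loses to Ferraro; Zhou loses to Ferraro; Kwan loses to Ferraro; Quinn loses to Ferraro); the cycle Ferraro → Kwan → Pham → Ferraro rules out a Condorcet winner.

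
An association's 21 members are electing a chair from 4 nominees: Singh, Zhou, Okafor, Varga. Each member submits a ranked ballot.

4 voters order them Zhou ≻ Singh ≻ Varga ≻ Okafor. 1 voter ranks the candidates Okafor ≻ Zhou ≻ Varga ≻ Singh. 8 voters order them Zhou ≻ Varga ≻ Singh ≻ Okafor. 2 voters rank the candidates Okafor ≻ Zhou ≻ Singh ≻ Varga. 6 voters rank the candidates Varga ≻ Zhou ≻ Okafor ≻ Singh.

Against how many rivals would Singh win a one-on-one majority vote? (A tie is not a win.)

Singh against each rival (21 voters):
Singh vs Zhou: Zhou, 21–0.
Singh vs Okafor: 4+8 = 12 for Singh, 9 for Okafor — Singh by 12–9.
Singh vs Varga: 4+2 = 6 for Singh, 15 for Varga — Varga by 15–6.
Singh beats Okafor; loses to Zhou, Varga — 1 pairwise win.

1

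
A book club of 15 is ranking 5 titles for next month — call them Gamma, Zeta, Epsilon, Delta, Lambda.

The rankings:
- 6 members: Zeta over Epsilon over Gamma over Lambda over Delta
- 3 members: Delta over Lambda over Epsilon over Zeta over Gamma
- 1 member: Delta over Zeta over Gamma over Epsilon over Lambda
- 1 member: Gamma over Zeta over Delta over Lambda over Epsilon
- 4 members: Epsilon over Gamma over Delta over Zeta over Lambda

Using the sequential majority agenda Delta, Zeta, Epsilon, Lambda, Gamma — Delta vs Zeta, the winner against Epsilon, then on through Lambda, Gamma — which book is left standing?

Round 1: Delta vs Zeta — 8–7, Delta advances.
Round 2: Delta vs Epsilon — 5–10, Epsilon advances.
Round 3: Epsilon vs Lambda — 11–4, Epsilon advances.
Round 4: Epsilon vs Gamma — 13–2, Epsilon advances.
The agenda winner is Epsilon.

Epsilon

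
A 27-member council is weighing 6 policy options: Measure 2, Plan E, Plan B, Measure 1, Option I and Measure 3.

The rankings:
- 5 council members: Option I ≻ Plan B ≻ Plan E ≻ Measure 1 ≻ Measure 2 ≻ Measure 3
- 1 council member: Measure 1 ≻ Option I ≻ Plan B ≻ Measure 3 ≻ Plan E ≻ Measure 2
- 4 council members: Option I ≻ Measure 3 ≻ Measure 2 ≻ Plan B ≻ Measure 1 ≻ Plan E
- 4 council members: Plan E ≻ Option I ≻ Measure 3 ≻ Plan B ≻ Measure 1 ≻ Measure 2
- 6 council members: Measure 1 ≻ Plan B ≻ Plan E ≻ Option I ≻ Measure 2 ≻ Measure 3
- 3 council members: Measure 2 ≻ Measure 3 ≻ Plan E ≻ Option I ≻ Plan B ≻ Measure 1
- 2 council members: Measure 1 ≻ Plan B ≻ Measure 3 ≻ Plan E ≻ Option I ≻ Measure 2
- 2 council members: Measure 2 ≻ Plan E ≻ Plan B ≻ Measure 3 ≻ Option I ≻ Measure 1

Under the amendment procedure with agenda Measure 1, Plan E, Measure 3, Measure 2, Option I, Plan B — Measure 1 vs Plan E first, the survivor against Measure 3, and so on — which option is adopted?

Round 1: Measure 1 vs Plan E — 13–14, Plan E advances.
Round 2: Plan E vs Measure 3 — 17–10, Plan E advances.
Round 3: Plan E vs Measure 2 — 18–9, Plan E advances.
Round 4: Plan E vs Option I — 17–10, Plan E advances.
Round 5: Plan E vs Plan B — 9–18, Plan B advances.
The agenda winner is Plan B.

Plan B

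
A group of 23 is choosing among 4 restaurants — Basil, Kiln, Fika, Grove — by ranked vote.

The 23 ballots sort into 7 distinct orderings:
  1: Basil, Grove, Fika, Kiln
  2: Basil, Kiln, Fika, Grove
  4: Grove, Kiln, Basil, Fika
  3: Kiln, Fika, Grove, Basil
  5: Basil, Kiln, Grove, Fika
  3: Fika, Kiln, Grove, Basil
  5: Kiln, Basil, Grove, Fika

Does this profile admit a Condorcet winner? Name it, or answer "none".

Kiln

Pairwise majorities:
Basil vs Kiln: Basil is ranked higher on 1+2+5 = 8 ballots, Kiln on 15. Kiln wins 15–8.
Basil vs Fika: Basil preferred on 1+2+4+5+5 = 17 ballots; Basil wins 17–6.
Basil–Grove: Basil 13–10.
Kiln–Fika: Kiln 19–4.
Kiln vs Grove: Kiln preferred on 2+3+5+3+5 = 18 ballots; Kiln wins 18–5.
Fika vs Grove: Grove wins 15–8.
Kiln beats each of Basil, Fika, Grove — Kiln is the Condorcet winner.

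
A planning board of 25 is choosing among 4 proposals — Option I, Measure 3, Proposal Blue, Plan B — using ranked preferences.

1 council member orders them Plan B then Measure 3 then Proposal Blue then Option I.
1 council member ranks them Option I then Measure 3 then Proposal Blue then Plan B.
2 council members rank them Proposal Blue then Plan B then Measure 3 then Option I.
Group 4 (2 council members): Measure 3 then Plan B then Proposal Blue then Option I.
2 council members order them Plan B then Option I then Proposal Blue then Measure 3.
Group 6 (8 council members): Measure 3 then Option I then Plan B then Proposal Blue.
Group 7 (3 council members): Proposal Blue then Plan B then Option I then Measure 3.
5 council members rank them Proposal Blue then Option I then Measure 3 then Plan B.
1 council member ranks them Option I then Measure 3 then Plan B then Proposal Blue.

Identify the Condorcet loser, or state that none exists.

none

Head-to-head results (25 council members):
Option I vs Measure 3: Measure 3 wins 13–12.
Option I–Proposal Blue: Proposal Blue 13–12.
Option I vs Plan B: Option I is ranked higher on 1+8+5+1 = 15 ballots, Plan B on 10. Option I wins 15–10.
Measure 3 vs Proposal Blue: Measure 3 preferred on 1+1+2+8+1 = 13 ballots; Measure 3 wins 13–12.
Measure 3 vs Plan B: Measure 3 wins 17–8.
Proposal Blue vs Plan B: Plan B wins 14–11.
Every option wins at least one matchup (Option I beats Plan B; Measure 3 beats Option I; Proposal Blue beats Option I; Plan B beats Proposal Blue), so there is no Condorcet loser.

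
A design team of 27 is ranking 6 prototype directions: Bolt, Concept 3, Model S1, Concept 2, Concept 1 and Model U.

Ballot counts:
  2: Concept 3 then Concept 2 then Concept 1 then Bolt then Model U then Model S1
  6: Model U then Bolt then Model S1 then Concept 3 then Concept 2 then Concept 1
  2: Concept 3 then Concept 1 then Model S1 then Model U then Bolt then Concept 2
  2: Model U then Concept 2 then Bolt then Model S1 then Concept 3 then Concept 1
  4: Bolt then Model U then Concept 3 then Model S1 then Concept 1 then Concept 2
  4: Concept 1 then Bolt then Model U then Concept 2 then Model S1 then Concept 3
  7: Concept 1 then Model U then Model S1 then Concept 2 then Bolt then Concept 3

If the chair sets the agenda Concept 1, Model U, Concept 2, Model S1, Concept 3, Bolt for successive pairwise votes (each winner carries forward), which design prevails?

Round 1: Concept 1 vs Model U — 15–12, Concept 1 advances.
Round 2: Concept 1 vs Concept 2 — 17–10, Concept 1 advances.
Round 3: Concept 1 vs Model S1 — 15–12, Concept 1 advances.
Round 4: Concept 1 vs Concept 3 — 11–16, Concept 3 advances.
Round 5: Concept 3 vs Bolt — 4–23, Bolt advances.
The agenda winner is Bolt.

Bolt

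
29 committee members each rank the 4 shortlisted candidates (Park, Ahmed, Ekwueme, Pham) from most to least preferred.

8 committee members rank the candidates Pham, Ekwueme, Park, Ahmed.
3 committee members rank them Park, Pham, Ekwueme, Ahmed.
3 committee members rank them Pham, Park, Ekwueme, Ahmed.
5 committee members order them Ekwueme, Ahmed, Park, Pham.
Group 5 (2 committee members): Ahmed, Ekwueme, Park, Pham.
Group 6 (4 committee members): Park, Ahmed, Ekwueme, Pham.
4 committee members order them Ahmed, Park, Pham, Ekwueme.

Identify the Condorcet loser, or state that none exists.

none

Pairwise majorities:
Park vs Ahmed: Park, 18–11.
Park vs Ekwueme: Ekwueme wins 15–14.
Park vs Pham: Park wins 18–11.
Ahmed vs Ekwueme: 2+4+4 = 10 for Ahmed, 19 for Ekwueme — Ekwueme by 19–10.
Ahmed vs Pham: 15 to 14, Ahmed.
Ekwueme vs Pham: Pham, 18–11.
No candidate is winless: Park beats Ahmed; Ahmed beats Pham; Ekwueme beats Park; Pham beats Ekwueme. There is no Condorcet loser.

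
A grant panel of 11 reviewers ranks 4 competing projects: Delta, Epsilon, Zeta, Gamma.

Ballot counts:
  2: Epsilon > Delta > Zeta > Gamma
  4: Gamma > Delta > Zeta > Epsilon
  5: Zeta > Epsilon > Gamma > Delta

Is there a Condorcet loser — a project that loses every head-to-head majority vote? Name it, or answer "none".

none

Head-to-head results (11 reviewers):
Delta vs Epsilon: 4 for Delta, 7 for Epsilon — Epsilon by 7–4.
Delta vs Zeta: Delta wins 6–5.
Delta–Gamma: Gamma 9–2.
Epsilon–Zeta: Zeta 9–2.
Epsilon–Gamma: Epsilon 7–4.
Zeta vs Gamma: Zeta preferred on 2+5 = 7 ballots; Zeta wins 7–4.
Each project has at least one pairwise win (Delta beats Zeta; Epsilon beats Delta; Zeta beats Epsilon; Gamma beats Delta) — no Condorcet loser.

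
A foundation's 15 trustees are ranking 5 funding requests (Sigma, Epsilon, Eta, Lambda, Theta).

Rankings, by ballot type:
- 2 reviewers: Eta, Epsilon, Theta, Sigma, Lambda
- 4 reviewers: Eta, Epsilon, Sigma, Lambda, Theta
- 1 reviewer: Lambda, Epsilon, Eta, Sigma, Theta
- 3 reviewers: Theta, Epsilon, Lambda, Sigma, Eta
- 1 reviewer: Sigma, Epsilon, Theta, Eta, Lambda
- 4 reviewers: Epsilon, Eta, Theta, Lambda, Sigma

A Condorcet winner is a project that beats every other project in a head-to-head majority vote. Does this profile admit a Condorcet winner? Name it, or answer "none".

Epsilon

Pairwise majorities:
Sigma vs Epsilon: 1 for Sigma, 14 for Epsilon — Epsilon by 14–1.
Sigma vs Eta: Sigma preferred on 3+1 = 4 ballots; Eta wins 11–4.
Sigma vs Lambda: Sigma is ranked higher on 2+4+1 = 7 ballots, Lambda on 8. Lambda wins 8–7.
Sigma vs Theta: 4+1+1 = 6 for Sigma, 9 for Theta — Theta by 9–6.
Epsilon vs Eta: Epsilon wins 9–6.
Epsilon vs Lambda: Epsilon, 14–1.
Epsilon vs Theta: Epsilon wins 12–3.
Eta vs Lambda: Eta, 11–4.
Eta vs Theta: Eta wins 11–4.
Lambda vs Theta: 4+1 = 5 for Lambda, 10 for Theta — Theta by 10–5.
Epsilon beats each of Sigma, Eta, Lambda, Theta — Epsilon is the Condorcet winner.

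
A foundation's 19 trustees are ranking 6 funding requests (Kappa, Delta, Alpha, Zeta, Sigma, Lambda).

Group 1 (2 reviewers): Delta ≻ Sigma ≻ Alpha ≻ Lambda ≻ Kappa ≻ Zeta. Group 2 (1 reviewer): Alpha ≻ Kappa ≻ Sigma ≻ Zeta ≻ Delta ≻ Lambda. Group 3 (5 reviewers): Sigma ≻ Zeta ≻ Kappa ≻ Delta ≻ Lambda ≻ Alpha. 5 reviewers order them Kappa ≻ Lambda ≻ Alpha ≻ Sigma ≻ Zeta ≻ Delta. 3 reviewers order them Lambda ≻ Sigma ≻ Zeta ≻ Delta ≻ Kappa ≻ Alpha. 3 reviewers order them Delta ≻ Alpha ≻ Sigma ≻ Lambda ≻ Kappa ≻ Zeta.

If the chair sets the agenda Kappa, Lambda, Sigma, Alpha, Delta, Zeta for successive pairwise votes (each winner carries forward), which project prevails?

Round 1: Kappa vs Lambda — 11–8, Kappa advances.
Round 2: Kappa vs Sigma — 6–13, Sigma advances.
Round 3: Sigma vs Alpha — 10–9, Sigma advances.
Round 4: Sigma vs Delta — 14–5, Sigma advances.
Round 5: Sigma vs Zeta — 19–0, Sigma advances.
The agenda winner is Sigma.

Sigma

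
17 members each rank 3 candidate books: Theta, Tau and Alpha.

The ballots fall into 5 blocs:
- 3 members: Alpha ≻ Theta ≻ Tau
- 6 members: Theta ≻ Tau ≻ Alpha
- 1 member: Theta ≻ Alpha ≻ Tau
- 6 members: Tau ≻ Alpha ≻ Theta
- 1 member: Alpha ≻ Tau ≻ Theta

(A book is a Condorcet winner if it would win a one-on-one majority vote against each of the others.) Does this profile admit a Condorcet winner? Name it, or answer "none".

none

Check each pair by majority over 17 ballots:
Theta vs Tau: 10 to 7, Theta.
Theta vs Alpha: 6+1 = 7 for Theta, 10 for Alpha — Alpha by 10–7.
Tau vs Alpha: 6+6 = 12 for Tau, 5 for Alpha — Tau by 12–5.
Each book drops at least one matchup (Theta loses to Alpha; Tau loses to Theta; Alpha loses to Tau); the cycle Theta → Tau → Alpha → Theta rules out a Condorcet winner.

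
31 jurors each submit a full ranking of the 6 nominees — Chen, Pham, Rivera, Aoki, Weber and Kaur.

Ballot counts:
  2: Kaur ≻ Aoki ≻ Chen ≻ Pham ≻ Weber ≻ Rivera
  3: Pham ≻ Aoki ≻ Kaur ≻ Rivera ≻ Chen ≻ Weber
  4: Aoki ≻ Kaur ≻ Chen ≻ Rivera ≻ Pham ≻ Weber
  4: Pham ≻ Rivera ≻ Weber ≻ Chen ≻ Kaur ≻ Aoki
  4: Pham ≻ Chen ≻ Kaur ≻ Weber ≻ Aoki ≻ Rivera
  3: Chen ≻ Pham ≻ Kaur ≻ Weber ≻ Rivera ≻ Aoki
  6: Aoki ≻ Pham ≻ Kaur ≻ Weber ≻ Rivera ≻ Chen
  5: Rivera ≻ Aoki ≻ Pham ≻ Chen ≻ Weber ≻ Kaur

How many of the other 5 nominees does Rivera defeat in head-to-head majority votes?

Rivera against each rival (31 jurors):
Rivera vs Chen: Rivera, 18–13.
Rivera vs Pham: Rivera is ranked higher on 4+5 = 9 ballots, Pham on 22. Pham wins 22–9.
Rivera vs Aoki: Rivera is ranked higher on 4+3+5 = 12 ballots, Aoki on 19. Aoki wins 19–12.
Rivera vs Weber: Rivera wins 16–15.
Rivera vs Kaur: 4+5 = 9 for Rivera, 22 for Kaur — Kaur by 22–9.
Rivera beats Chen, Weber; loses to Pham, Aoki, Kaur — 2 pairwise wins.

2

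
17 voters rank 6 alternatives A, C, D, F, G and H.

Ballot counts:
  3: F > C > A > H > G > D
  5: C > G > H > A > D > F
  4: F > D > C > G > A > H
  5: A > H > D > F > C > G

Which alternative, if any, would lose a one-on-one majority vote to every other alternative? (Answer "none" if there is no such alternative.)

Pairwise majorities:
A–C: C 12–5.
A vs D: A, 13–4.
A vs F: 5+5 = 10 for A, 7 for F — A by 10–7.
A–G: G 9–8.
A vs H: 3+4+5 = 12 for A, 5 for H — A by 12–5.
C vs D: D wins 9–8.
C vs F: F wins 12–5.
C vs G: C, 17–0.
C vs H: 3+5+4 = 12 for C, 5 for H — C by 12–5.
D vs F: 10 to 7, D.
D vs G: D wins 9–8.
D vs H: 4 to 13, H.
F–G: F 12–5.
F–H: H 10–7.
G vs H: G, 9–8.
Every alternative wins at least one matchup (A beats D; C beats A; D beats C; F beats C; G beats A; H beats D), so there is no Condorcet loser.

none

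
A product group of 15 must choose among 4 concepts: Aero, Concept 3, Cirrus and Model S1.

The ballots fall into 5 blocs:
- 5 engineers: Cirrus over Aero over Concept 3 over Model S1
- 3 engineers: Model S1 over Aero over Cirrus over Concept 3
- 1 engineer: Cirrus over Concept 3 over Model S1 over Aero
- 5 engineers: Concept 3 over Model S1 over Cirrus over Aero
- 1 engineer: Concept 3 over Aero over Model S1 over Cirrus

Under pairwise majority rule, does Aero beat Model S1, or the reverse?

Model S1

Ballots ranking Aero above Model S1: 5 + 1 = 6.
Ballots ranking Model S1 above Aero: 15 − 6 = 9.
Model S1 wins the head-to-head 9–6.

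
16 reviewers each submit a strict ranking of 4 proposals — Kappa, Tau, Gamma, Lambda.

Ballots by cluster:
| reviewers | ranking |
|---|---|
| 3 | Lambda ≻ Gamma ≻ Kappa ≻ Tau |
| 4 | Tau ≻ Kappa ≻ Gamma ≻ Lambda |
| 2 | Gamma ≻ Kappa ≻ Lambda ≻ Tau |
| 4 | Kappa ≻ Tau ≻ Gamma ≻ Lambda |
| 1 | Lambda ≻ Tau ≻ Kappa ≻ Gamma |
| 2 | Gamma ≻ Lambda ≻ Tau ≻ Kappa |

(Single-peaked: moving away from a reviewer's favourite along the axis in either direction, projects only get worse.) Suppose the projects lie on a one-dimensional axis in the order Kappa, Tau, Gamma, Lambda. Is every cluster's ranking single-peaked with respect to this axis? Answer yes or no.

Axis positions: Kappa=1, Tau=2, Gamma=3, Lambda=4.
Cluster 1: ranking walks positions 4-3-1-2; Kappa is ranked above Tau even though Tau lies between Kappa and the peak Lambda on the axis — preferences dip and rise again. Not single-peaked.
Cluster 2 (peak Tau at position 2): ranking walks positions 2-1-3-4, expanding outward from the peak — single-peaked.
Cluster 3: ranking walks positions 3-1-4-2; Kappa is ranked above Tau even though Tau lies between Kappa and the peak Gamma on the axis — preferences dip and rise again. Not single-peaked.
Cluster 4 (peak Kappa at position 1): ranking walks positions 1-2-3-4, expanding outward from the peak — single-peaked.
Cluster 5: ranking walks positions 4-2-1-3; Tau is ranked above Gamma even though Gamma lies between Tau and the peak Lambda on the axis — preferences dip and rise again. Not single-peaked.
Cluster 6 (peak Gamma at position 3): ranking walks positions 3-4-2-1, expanding outward from the peak — single-peaked.
Cluster 1 violates single-peakedness, so the profile is not single-peaked on this axis.

no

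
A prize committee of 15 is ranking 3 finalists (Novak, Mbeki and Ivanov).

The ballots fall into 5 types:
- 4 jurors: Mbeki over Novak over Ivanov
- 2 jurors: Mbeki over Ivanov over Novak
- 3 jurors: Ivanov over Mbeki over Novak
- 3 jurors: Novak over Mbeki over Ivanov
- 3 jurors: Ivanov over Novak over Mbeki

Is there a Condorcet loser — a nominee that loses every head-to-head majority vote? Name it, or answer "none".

Novak

Head-to-head results (15 jurors):
Novak vs Mbeki: 3+3 = 6 for Novak, 9 for Mbeki — Mbeki by 9–6.
Novak–Ivanov: Ivanov 8–7.
Mbeki vs Ivanov: Mbeki preferred on 4+2+3 = 9 ballots; Mbeki wins 9–6.
Only Novak has no wins; Novak is the Condorcet loser.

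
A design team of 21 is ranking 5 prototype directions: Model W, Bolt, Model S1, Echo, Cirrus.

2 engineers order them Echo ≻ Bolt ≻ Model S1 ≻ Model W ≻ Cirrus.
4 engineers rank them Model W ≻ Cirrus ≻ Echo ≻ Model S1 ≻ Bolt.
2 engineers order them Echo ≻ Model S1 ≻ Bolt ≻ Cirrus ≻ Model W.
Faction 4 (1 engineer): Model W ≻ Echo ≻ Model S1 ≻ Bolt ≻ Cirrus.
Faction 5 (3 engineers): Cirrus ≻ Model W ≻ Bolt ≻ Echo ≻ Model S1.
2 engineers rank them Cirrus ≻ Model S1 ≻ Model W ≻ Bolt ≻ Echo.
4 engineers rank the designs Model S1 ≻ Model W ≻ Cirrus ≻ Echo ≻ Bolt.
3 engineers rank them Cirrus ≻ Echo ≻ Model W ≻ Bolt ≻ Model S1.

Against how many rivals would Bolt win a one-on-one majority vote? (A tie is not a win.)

Bolt against each rival (21 engineers):
Bolt vs Model W: 2+2 = 4 for Bolt, 17 for Model W — Model W by 17–4.
Bolt vs Model S1: Bolt preferred on 2+3+3 = 8 ballots; Model S1 wins 13–8.
Bolt vs Echo: Bolt is ranked higher on 3+2 = 5 ballots, Echo on 16. Echo wins 16–5.
Bolt vs Cirrus: 2+2+1 = 5 for Bolt, 16 for Cirrus — Cirrus by 16–5.
Bolt beats no one; loses to Model W, Model S1, Echo, Cirrus — 0 pairwise wins.

0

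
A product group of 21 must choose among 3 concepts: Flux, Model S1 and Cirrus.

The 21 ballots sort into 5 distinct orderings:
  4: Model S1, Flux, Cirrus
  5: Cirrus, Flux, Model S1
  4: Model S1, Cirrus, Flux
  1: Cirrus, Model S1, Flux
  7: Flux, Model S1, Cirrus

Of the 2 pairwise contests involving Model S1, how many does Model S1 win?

1

Model S1 against each rival (21 engineers):
Model S1 vs Flux: Flux wins 12–9.
Model S1 vs Cirrus: 15 to 6, Model S1.
Model S1 beats Cirrus; loses to Flux — 1 pairwise win.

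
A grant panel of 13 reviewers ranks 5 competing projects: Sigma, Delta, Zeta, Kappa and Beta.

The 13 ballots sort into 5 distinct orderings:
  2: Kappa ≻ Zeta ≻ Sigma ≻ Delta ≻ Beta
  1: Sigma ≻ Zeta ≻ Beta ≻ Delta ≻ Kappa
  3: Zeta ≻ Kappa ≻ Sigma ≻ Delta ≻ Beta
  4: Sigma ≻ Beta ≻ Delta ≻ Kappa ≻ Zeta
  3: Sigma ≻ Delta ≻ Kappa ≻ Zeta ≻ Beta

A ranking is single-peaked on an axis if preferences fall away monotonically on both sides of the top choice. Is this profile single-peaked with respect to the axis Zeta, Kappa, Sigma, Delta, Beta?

Axis positions: Zeta=1, Kappa=2, Sigma=3, Delta=4, Beta=5.
Bloc 1 (peak Kappa at position 2): ranking walks positions 2-1-3-4-5, expanding outward from the peak — single-peaked.
Bloc 2: ranking walks positions 3-1-5-4-2; Zeta is ranked above Kappa even though Kappa lies between Zeta and the peak Sigma on the axis — preferences dip and rise again. Not single-peaked.
Bloc 3 (peak Zeta at position 1): ranking walks positions 1-2-3-4-5, expanding outward from the peak — single-peaked.
Bloc 4: ranking walks positions 3-5-4-2-1; Beta is ranked above Delta even though Delta lies between Beta and the peak Sigma on the axis — preferences dip and rise again. Not single-peaked.
Bloc 5 (peak Sigma at position 3): ranking walks positions 3-4-2-1-5, expanding outward from the peak — single-peaked.
Bloc 2 violates single-peakedness, so the profile is not single-peaked on this axis.

no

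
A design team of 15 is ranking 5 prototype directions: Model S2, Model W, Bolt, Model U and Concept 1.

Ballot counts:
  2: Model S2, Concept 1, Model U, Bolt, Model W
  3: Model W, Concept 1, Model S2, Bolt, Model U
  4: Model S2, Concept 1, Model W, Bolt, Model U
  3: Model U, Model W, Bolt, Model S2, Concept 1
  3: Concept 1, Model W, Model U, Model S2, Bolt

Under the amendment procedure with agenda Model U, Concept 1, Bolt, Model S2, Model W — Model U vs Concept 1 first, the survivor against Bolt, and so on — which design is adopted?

Round 1: Model U vs Concept 1 — 3–12, Concept 1 advances.
Round 2: Concept 1 vs Bolt — 12–3, Concept 1 advances.
Round 3: Concept 1 vs Model S2 — 6–9, Model S2 advances.
Round 4: Model S2 vs Model W — 6–9, Model W advances.
Model W survives the agenda.

Model W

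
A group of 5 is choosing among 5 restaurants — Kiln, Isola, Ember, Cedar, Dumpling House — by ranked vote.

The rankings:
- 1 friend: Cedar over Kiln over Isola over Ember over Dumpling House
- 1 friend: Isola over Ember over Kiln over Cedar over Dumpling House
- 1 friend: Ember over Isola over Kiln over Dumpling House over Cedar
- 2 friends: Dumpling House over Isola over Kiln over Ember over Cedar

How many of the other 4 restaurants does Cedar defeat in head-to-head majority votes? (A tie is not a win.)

Cedar against each rival (5 friends):
Cedar vs Kiln: Kiln wins 4–1.
Cedar vs Isola: Isola wins 4–1.
Cedar vs Ember: 1 for Cedar, 4 for Ember — Ember by 4–1.
Cedar vs Dumpling House: Cedar is ranked higher on 1+1 = 2 ballots, Dumpling House on 3. Dumpling House wins 3–2.
Cedar beats no one; loses to Kiln, Isola, Ember, Dumpling House — 0 pairwise wins.

0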